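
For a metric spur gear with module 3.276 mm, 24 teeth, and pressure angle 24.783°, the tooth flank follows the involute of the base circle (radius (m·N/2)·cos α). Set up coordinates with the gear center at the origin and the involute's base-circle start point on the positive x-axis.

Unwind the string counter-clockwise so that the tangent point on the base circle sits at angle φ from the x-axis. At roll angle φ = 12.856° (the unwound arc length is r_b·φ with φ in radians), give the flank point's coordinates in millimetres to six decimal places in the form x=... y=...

pitch radius r_p = m·N/2 = 3.276·24/2 = 39.312000
base radius r_b = r_p·cos α = 39.312000·cos 24.783° = 35.691439
roll angle φ = 12.856° = 0.22437953 rad
x = r_b·(cos φ + φ·sin φ) = 35.691439·(0.97493235 + 0.22437953·0.22250149) = 36.578626
y = r_b·(sin φ − φ·cos φ) = 35.691439·(0.22250149 − 0.22437953·0.97493235) = 0.133722

x=36.578626 y=0.133722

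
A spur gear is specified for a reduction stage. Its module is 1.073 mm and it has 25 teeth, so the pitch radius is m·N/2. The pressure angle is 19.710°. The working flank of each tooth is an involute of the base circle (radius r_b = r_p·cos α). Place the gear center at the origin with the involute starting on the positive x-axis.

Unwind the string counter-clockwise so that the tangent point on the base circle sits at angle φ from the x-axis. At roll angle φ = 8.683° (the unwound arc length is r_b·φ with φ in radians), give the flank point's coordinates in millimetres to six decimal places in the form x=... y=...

x=12.770848 y=0.014615

pitch radius r_p = m·N/2 = 1.073·25/2 = 13.412500
base radius r_b = r_p·cos α = 13.412500·cos 19.710° = 12.626684
roll angle φ = 8.683° = 0.15154694 rad
x = r_b·(cos φ + φ·sin φ) = 12.626684·(0.98853872 + 0.15154694·0.15096752) = 12.770848
y = r_b·(sin φ − φ·cos φ) = 12.626684·(0.15096752 − 0.15154694·0.98853872) = 0.014615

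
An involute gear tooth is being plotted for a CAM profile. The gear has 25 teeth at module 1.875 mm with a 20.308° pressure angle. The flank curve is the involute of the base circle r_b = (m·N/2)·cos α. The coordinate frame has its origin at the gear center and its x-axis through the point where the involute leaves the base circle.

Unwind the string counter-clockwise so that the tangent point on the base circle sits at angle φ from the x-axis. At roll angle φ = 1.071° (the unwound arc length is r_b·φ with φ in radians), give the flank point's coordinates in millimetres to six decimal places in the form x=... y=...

x=21.984476 y=0.000048

pitch radius r_p = m·N/2 = 1.875·25/2 = 23.437500
base radius r_b = r_p·cos α = 23.437500·cos 20.308° = 21.980636
roll angle φ = 1.071° = 0.01869248 rad
x = r_b·(cos φ + φ·sin φ) = 21.980636·(0.99982530 + 0.01869248·0.01869139) = 21.984476
y = r_b·(sin φ − φ·cos φ) = 21.980636·(0.01869139 − 0.01869248·0.99982530) = 0.000048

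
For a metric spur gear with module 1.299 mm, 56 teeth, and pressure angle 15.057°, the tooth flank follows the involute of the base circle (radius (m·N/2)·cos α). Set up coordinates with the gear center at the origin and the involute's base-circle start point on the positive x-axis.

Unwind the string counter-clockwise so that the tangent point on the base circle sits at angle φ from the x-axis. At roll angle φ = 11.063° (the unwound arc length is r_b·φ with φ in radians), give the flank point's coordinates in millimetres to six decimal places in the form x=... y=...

x=35.771917 y=0.083966

pitch radius r_p = m·N/2 = 1.299·56/2 = 36.372000
base radius r_b = r_p·cos α = 36.372000·cos 15.057° = 35.123272
roll angle φ = 11.063° = 0.19308578 rad
x = r_b·(cos φ + φ·sin φ) = 35.123272·(0.98141678 + 0.19308578·0.19188824) = 35.771917
y = r_b·(sin φ − φ·cos φ) = 35.123272·(0.19188824 − 0.19308578·0.98141678) = 0.083966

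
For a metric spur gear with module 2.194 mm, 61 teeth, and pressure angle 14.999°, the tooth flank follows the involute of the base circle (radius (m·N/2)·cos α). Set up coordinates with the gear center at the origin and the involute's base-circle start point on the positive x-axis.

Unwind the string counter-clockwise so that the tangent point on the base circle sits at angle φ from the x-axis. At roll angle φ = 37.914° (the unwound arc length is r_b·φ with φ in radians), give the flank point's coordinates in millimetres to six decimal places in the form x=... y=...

x=77.276885 y=5.973854

pitch radius r_p = m·N/2 = 2.194·61/2 = 66.917000
base radius r_b = r_p·cos α = 66.917000·cos 14.999° = 64.637161
roll angle φ = 37.914° = 0.66172413 rad
x = r_b·(cos φ + φ·sin φ) = 64.637161·(0.78893396 + 0.66172413·0.61447799) = 77.276885
y = r_b·(sin φ − φ·cos φ) = 64.637161·(0.61447799 − 0.66172413·0.78893396) = 5.973854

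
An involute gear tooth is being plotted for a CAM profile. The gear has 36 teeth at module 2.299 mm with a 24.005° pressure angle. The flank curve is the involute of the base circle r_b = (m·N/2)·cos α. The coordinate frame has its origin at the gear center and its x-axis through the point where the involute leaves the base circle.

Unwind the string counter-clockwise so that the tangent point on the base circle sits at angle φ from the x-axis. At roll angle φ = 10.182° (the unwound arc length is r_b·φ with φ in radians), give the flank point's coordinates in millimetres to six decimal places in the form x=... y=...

x=38.395084 y=0.070496

pitch radius r_p = m·N/2 = 2.299·36/2 = 41.382000
base radius r_b = r_p·cos α = 41.382000·cos 24.005° = 37.802869
roll angle φ = 10.182° = 0.17770942 rad
x = r_b·(cos φ + φ·sin φ) = 37.802869·(0.98425119 + 0.17770942·0.17677554) = 38.395084
y = r_b·(sin φ − φ·cos φ) = 37.802869·(0.17677554 − 0.17770942·0.98425119) = 0.070496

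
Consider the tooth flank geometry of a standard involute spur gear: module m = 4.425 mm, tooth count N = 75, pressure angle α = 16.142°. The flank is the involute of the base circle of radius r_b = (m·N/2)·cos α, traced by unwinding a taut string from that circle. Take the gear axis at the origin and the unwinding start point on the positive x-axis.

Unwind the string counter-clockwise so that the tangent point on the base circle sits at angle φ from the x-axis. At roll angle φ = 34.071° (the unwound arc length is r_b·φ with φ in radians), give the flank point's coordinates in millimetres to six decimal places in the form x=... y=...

pitch radius r_p = m·N/2 = 4.425·75/2 = 165.937500
base radius r_b = r_p·cos α = 165.937500·cos 16.142° = 159.395516
roll angle φ = 34.071° = 0.59465113 rad
x = r_b·(cos φ + φ·sin φ) = 159.395516·(0.82834399 + 0.59465113·0.56021980) = 185.134597
y = r_b·(sin φ − φ·cos φ) = 159.395516·(0.56021980 − 0.59465113·0.82834399) = 10.782168

x=185.134597 y=10.782168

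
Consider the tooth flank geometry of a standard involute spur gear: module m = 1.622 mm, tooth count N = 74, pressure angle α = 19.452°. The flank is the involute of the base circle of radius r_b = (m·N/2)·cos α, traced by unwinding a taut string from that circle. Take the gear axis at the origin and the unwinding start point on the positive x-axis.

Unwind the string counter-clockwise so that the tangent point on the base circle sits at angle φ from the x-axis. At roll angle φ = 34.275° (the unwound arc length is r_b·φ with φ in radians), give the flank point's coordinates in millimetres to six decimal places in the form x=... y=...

pitch radius r_p = m·N/2 = 1.622·74/2 = 60.014000
base radius r_b = r_p·cos α = 60.014000·cos 19.452° = 56.588449
roll angle φ = 34.275° = 0.59821160 rad
x = r_b·(cos φ + φ·sin φ) = 56.588449·(0.82634410 + 0.59821160·0.56316554) = 65.825736
y = r_b·(sin φ − φ·cos φ) = 56.588449·(0.56316554 − 0.59821160·0.82634410) = 3.895374

x=65.825736 y=3.895374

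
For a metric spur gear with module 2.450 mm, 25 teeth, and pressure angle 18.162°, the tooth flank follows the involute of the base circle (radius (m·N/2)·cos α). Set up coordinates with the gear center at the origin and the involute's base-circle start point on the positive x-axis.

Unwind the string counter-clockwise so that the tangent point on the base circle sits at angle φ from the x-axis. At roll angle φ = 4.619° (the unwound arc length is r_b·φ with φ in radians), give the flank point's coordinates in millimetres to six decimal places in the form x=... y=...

pitch radius r_p = m·N/2 = 2.450·25/2 = 30.625000
base radius r_b = r_p·cos α = 30.625000·cos 18.162° = 29.099232
roll angle φ = 4.619° = 0.08061676 rad
x = r_b·(cos φ + φ·sin φ) = 29.099232·(0.99675223 + 0.08061676·0.08052946) = 29.193637
y = r_b·(sin φ − φ·cos φ) = 29.099232·(0.08052946 − 0.08061676·0.99675223) = 0.005079

x=29.193637 y=0.005079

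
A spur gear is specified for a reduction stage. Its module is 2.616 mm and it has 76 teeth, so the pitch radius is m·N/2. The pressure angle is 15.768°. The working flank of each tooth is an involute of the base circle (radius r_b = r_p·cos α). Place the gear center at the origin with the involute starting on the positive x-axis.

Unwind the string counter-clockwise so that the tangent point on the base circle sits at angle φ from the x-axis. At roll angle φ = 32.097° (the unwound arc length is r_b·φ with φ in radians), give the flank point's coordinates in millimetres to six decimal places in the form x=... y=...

pitch radius r_p = m·N/2 = 2.616·76/2 = 99.408000
base radius r_b = r_p·cos α = 99.408000·cos 15.768° = 95.667268
roll angle φ = 32.097° = 0.56019833 rad
x = r_b·(cos φ + φ·sin φ) = 95.667268·(0.84714974 + 0.56019833·0.53135422) = 109.521180
y = r_b·(sin φ − φ·cos φ) = 95.667268·(0.53135422 − 0.56019833·0.84714974) = 5.432212

x=109.521180 y=5.432212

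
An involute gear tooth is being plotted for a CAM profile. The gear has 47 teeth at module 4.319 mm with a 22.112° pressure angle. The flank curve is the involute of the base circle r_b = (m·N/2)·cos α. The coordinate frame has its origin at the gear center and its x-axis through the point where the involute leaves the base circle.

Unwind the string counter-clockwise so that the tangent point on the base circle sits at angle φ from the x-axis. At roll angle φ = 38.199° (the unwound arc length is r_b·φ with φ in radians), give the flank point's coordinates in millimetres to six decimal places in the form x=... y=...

pitch radius r_p = m·N/2 = 4.319·47/2 = 101.496500
base radius r_b = r_p·cos α = 101.496500·cos 22.112° = 94.031414
roll angle φ = 38.199° = 0.66669832 rad
x = r_b·(cos φ + φ·sin φ) = 94.031414·(0.78586769 + 0.66669832·0.61839468) = 112.663774
y = r_b·(sin φ − φ·cos φ) = 94.031414·(0.61839468 − 0.66669832·0.78586769) = 8.882020

x=112.663774 y=8.882020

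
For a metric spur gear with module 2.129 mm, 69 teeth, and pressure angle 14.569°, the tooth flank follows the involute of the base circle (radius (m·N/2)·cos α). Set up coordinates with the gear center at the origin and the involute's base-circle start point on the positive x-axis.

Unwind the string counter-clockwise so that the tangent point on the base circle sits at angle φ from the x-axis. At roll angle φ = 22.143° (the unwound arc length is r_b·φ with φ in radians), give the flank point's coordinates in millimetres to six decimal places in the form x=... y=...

pitch radius r_p = m·N/2 = 2.129·69/2 = 73.450500
base radius r_b = r_p·cos α = 73.450500·cos 14.569° = 71.088729
roll angle φ = 22.143° = 0.38646826 rad
x = r_b·(cos φ + φ·sin φ) = 71.088729·(0.92624602 + 0.38646826·0.37691951) = 76.200965
y = r_b·(sin φ − φ·cos φ) = 71.088729·(0.37691951 − 0.38646826·0.92624602) = 1.347475

x=76.200965 y=1.347475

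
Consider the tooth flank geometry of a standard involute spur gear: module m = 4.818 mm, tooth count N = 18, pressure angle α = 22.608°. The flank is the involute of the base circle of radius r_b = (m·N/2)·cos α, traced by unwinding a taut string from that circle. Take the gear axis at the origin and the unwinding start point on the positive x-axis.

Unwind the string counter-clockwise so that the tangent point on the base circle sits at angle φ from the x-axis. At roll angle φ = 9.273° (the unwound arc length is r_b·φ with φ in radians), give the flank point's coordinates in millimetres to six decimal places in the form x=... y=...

pitch radius r_p = m·N/2 = 4.818·18/2 = 43.362000
base radius r_b = r_p·cos α = 43.362000·cos 22.608° = 40.029914
roll angle φ = 9.273° = 0.16184438 rad
x = r_b·(cos φ + φ·sin φ) = 40.029914·(0.98693176 + 0.16184438·0.16113876) = 40.550750
y = r_b·(sin φ − φ·cos φ) = 40.029914·(0.16113876 − 0.16184438·0.98693176) = 0.056418

x=40.550750 y=0.056418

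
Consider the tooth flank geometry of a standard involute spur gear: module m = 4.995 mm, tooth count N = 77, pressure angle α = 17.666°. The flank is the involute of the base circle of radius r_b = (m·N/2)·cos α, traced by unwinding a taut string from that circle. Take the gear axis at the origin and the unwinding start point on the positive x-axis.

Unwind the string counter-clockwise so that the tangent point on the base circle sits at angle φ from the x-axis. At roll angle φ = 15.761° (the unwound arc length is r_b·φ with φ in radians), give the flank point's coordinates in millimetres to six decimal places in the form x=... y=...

x=190.040820 y=1.261796

pitch radius r_p = m·N/2 = 4.995·77/2 = 192.307500
base radius r_b = r_p·cos α = 192.307500·cos 17.666° = 183.238611
roll angle φ = 15.761° = 0.27508134 rad
x = r_b·(cos φ + φ·sin φ) = 183.238611·(0.96240311 + 0.27508134·0.27162522) = 190.040820
y = r_b·(sin φ − φ·cos φ) = 183.238611·(0.27162522 − 0.27508134·0.96240311) = 1.261796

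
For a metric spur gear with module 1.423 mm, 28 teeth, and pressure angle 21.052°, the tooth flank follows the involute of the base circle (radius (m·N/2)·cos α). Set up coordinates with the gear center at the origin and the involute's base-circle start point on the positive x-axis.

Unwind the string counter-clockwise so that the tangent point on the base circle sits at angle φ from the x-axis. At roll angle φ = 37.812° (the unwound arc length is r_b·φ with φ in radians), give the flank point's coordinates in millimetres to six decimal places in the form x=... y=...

x=22.210738 y=1.704901

pitch radius r_p = m·N/2 = 1.423·28/2 = 19.922000
base radius r_b = r_p·cos α = 19.922000·cos 21.052° = 18.592302
roll angle φ = 37.812° = 0.65994390 rad
x = r_b·(cos φ + φ·sin φ) = 18.592302·(0.79002663 + 0.65994390·0.61307253) = 22.210738
y = r_b·(sin φ − φ·cos φ) = 18.592302·(0.61307253 − 0.65994390·0.79002663) = 1.704901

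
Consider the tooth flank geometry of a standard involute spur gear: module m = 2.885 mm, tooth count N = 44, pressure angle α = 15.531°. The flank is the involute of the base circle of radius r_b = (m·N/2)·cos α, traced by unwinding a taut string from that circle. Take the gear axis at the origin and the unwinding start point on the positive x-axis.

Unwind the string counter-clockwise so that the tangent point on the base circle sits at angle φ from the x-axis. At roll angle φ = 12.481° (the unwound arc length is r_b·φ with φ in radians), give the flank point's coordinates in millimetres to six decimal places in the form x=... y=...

pitch radius r_p = m·N/2 = 2.885·44/2 = 63.470000
base radius r_b = r_p·cos α = 63.470000·cos 15.531° = 61.152439
roll angle φ = 12.481° = 0.21783454 rad
x = r_b·(cos φ + φ·sin φ) = 61.152439·(0.97636773 + 0.21783454·0.21611585) = 62.586171
y = r_b·(sin φ − φ·cos φ) = 61.152439·(0.21611585 − 0.21783454·0.97636773) = 0.209706

x=62.586171 y=0.209706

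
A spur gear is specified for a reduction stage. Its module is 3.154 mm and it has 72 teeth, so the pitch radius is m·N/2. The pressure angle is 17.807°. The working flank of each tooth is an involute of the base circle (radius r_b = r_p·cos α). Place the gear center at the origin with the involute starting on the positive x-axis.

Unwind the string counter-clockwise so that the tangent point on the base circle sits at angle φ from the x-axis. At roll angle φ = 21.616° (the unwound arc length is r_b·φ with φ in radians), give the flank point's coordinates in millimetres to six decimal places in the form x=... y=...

pitch radius r_p = m·N/2 = 3.154·72/2 = 113.544000
base radius r_b = r_p·cos α = 113.544000·cos 17.807° = 108.104338
roll angle φ = 21.616° = 0.37727037 rad
x = r_b·(cos φ + φ·sin φ) = 108.104338·(0.92967365 + 0.37727037·0.36838418) = 115.526143
y = r_b·(sin φ − φ·cos φ) = 108.104338·(0.36838418 − 0.37727037·0.92967365) = 1.907594

x=115.526143 y=1.907594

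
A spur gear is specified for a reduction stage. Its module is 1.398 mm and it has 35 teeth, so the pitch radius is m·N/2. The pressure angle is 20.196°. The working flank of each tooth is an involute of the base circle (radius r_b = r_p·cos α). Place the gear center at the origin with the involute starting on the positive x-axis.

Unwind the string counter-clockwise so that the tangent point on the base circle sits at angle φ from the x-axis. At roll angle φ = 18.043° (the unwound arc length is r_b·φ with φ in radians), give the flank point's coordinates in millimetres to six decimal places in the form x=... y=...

x=24.071242 y=0.236653

pitch radius r_p = m·N/2 = 1.398·35/2 = 24.465000
base radius r_b = r_p·cos α = 24.465000·cos 20.196° = 22.960822
roll angle φ = 18.043° = 0.31490976 rad
x = r_b·(cos φ + φ·sin φ) = 22.960822·(0.95082433 + 0.31490976·0.30973067) = 24.071242
y = r_b·(sin φ − φ·cos φ) = 22.960822·(0.30973067 − 0.31490976·0.95082433) = 0.236653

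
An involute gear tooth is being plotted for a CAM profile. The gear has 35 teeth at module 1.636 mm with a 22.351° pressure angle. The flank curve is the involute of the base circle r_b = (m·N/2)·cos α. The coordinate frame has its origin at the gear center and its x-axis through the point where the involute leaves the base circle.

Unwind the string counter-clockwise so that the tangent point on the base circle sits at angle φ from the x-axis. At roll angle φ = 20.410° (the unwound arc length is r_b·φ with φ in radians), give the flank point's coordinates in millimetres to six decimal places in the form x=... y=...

pitch radius r_p = m·N/2 = 1.636·35/2 = 28.630000
base radius r_b = r_p·cos α = 28.630000·cos 22.351° = 26.479074
roll angle φ = 20.410° = 0.35622170 rad
x = r_b·(cos φ + φ·sin φ) = 26.479074·(0.93722114 + 0.35622170·0.34873563) = 28.106169
y = r_b·(sin φ − φ·cos φ) = 26.479074·(0.34873563 − 0.35622170·0.93722114) = 0.393932

x=28.106169 y=0.393932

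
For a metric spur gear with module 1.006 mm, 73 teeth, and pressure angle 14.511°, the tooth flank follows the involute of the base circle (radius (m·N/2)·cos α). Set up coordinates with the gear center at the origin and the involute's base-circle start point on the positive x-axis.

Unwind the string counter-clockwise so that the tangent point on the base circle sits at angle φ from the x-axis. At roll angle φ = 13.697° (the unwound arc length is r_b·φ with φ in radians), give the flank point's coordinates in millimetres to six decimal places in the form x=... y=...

pitch radius r_p = m·N/2 = 1.006·73/2 = 36.719000
base radius r_b = r_p·cos α = 36.719000·cos 14.511° = 35.547647
roll angle φ = 13.697° = 0.23905775 rad
x = r_b·(cos φ + φ·sin φ) = 35.547647·(0.97156152 + 0.23905775·0.23678728) = 36.548931
y = r_b·(sin φ − φ·cos φ) = 35.547647·(0.23678728 − 0.23905775·0.97156152) = 0.160959

x=36.548931 y=0.160959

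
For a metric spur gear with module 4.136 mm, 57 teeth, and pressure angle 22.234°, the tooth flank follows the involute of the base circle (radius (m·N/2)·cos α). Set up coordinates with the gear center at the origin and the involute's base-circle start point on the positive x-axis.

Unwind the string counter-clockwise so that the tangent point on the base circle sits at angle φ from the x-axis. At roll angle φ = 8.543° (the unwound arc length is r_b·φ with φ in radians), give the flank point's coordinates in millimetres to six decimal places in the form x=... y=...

x=110.317614 y=0.120295

pitch radius r_p = m·N/2 = 4.136·57/2 = 117.876000
base radius r_b = r_p·cos α = 117.876000·cos 22.234° = 109.111472
roll angle φ = 8.543° = 0.14910348 rad
x = r_b·(cos φ + φ·sin φ) = 109.111472·(0.98890466 + 0.14910348·0.14855162) = 110.317614
y = r_b·(sin φ − φ·cos φ) = 109.111472·(0.14855162 − 0.14910348·0.98890466) = 0.120295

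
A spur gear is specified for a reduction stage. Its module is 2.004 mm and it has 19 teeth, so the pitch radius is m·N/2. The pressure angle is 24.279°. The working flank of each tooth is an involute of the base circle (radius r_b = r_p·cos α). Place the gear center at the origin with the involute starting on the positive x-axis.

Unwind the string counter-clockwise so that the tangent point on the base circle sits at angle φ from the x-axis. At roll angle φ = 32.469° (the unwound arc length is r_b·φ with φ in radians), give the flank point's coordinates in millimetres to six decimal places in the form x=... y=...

pitch radius r_p = m·N/2 = 2.004·19/2 = 19.038000
base radius r_b = r_p·cos α = 19.038000·cos 24.279° = 17.354166
roll angle φ = 32.469° = 0.56669095 rad
x = r_b·(cos φ + φ·sin φ) = 17.354166·(0.84368203 + 0.56669095·0.53684321) = 19.920955
y = r_b·(sin φ − φ·cos φ) = 17.354166·(0.53684321 − 0.56669095·0.84368203) = 1.019318

x=19.920955 y=1.019318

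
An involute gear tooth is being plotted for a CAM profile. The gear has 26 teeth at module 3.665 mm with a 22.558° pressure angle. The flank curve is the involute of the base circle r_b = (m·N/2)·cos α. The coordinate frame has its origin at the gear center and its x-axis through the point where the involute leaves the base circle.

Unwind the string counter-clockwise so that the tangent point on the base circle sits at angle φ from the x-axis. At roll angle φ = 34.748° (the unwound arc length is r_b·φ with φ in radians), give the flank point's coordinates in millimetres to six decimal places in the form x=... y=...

x=51.362402 y=3.152770

pitch radius r_p = m·N/2 = 3.665·26/2 = 47.645000
base radius r_b = r_p·cos α = 47.645000·cos 22.558° = 43.999761
roll angle φ = 34.748° = 0.60646701 rad
x = r_b·(cos φ + φ·sin φ) = 43.999761·(0.82166683 + 0.60646701·0.56996808) = 51.362402
y = r_b·(sin φ − φ·cos φ) = 43.999761·(0.56996808 − 0.60646701·0.82166683) = 3.152770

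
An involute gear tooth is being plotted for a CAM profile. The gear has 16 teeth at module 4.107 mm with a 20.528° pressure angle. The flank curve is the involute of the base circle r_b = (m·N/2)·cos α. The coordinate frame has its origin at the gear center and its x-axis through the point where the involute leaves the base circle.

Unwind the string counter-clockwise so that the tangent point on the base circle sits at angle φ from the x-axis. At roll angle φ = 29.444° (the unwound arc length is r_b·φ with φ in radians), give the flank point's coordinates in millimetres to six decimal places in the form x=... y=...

x=34.568289 y=1.355537

pitch radius r_p = m·N/2 = 4.107·16/2 = 32.856000
base radius r_b = r_p·cos α = 32.856000·cos 20.528° = 30.769675
roll angle φ = 29.444° = 0.51389474 rad
x = r_b·(cos φ + φ·sin φ) = 30.769675·(0.87083657 + 0.51389474·0.49157265) = 34.568289
y = r_b·(sin φ − φ·cos φ) = 30.769675·(0.49157265 − 0.51389474·0.87083657) = 1.355537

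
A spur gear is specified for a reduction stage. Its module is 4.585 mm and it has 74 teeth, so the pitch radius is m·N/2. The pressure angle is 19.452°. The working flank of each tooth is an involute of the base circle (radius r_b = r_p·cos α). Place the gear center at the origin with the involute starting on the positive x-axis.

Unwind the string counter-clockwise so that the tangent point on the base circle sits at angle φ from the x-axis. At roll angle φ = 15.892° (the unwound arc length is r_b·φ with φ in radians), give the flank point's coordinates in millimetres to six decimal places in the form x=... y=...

pitch radius r_p = m·N/2 = 4.585·74/2 = 169.645000
base radius r_b = r_p·cos α = 169.645000·cos 19.452° = 159.961801
roll angle φ = 15.892° = 0.27736772 rad
x = r_b·(cos φ + φ·sin φ) = 159.961801·(0.96177955 + 0.27736772·0.27382493) = 165.997120
y = r_b·(sin φ − φ·cos φ) = 159.961801·(0.27382493 − 0.27736772·0.96177955) = 1.129062

x=165.997120 y=1.129062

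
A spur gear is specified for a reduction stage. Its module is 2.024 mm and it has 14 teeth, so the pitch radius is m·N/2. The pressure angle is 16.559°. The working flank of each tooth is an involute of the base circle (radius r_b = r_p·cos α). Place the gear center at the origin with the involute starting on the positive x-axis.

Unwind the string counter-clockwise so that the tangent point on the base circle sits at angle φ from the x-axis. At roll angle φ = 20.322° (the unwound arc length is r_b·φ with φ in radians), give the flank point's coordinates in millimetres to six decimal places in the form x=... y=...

x=14.407950 y=0.199457

pitch radius r_p = m·N/2 = 2.024·14/2 = 14.168000
base radius r_b = r_p·cos α = 14.168000·cos 16.559° = 13.580407
roll angle φ = 20.322° = 0.35468581 rad
x = r_b·(cos φ + φ·sin φ) = 13.580407·(0.93775565 + 0.35468581·0.34729575) = 14.407950
y = r_b·(sin φ − φ·cos φ) = 13.580407·(0.34729575 − 0.35468581·0.93775565) = 0.199457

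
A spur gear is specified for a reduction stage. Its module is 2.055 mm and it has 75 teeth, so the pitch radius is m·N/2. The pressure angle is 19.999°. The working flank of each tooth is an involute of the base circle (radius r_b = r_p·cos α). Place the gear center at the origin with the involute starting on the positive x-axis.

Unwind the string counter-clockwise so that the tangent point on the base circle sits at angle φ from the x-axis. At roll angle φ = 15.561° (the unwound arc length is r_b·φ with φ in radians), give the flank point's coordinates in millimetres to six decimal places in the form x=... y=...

x=75.037213 y=0.480008

pitch radius r_p = m·N/2 = 2.055·75/2 = 77.062500
base radius r_b = r_p·cos α = 77.062500·cos 19.999° = 72.415523
roll angle φ = 15.561° = 0.27159068 rad
x = r_b·(cos φ + φ·sin φ) = 72.415523·(0.96334539 + 0.27159068·0.26826415) = 75.037213
y = r_b·(sin φ − φ·cos φ) = 72.415523·(0.26826415 − 0.27159068·0.96334539) = 0.480008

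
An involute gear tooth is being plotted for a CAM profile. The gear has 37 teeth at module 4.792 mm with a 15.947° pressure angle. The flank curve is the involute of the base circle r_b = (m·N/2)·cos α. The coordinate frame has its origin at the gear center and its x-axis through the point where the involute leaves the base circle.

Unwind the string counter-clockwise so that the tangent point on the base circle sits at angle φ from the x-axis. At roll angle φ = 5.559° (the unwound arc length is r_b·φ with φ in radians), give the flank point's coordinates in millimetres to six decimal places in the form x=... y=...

pitch radius r_p = m·N/2 = 4.792·37/2 = 88.652000
base radius r_b = r_p·cos α = 88.652000·cos 15.947° = 85.240339
roll angle φ = 5.559° = 0.09702285 rad
x = r_b·(cos φ + φ·sin φ) = 85.240339·(0.99529697 + 0.09702285·0.09687071) = 85.640598
y = r_b·(sin φ − φ·cos φ) = 85.240339·(0.09687071 − 0.09702285·0.99529697) = 0.025926

x=85.640598 y=0.025926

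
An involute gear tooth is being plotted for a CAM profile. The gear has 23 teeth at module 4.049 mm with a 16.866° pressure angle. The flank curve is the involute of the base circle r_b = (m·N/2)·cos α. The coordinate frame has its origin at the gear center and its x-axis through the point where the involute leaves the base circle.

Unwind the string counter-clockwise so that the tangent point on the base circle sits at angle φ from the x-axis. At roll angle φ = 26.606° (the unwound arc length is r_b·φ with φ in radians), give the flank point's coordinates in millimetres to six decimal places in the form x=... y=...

pitch radius r_p = m·N/2 = 4.049·23/2 = 46.563500
base radius r_b = r_p·cos α = 46.563500·cos 16.866° = 44.560614
roll angle φ = 26.606° = 0.46436230 rad
x = r_b·(cos φ + φ·sin φ) = 44.560614·(0.89410734 + 0.46436230·0.44785272) = 49.109061
y = r_b·(sin φ − φ·cos φ) = 44.560614·(0.44785272 − 0.46436230·0.89410734) = 1.455482

x=49.109061 y=1.455482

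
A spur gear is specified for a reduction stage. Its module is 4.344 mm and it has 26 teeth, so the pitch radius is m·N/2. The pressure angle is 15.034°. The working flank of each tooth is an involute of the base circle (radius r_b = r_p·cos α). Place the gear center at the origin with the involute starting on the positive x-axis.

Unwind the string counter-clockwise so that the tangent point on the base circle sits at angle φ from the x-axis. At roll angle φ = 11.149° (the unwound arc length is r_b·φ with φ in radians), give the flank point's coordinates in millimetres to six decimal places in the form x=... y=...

pitch radius r_p = m·N/2 = 4.344·26/2 = 56.472000
base radius r_b = r_p·cos α = 56.472000·cos 15.034° = 54.539080
roll angle φ = 11.149° = 0.19458676 rad
x = r_b·(cos φ + φ·sin φ) = 54.539080·(0.98112766 + 0.19458676·0.19336111) = 55.561861
y = r_b·(sin φ − φ·cos φ) = 54.539080·(0.19336111 − 0.19458676·0.98112766) = 0.133438

x=55.561861 y=0.133438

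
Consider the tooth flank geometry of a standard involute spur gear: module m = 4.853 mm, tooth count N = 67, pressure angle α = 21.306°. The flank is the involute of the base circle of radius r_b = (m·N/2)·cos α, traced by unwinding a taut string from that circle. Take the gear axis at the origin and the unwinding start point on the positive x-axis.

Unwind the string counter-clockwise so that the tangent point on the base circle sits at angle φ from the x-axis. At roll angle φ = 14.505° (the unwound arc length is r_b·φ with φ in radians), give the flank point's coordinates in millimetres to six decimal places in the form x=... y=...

pitch radius r_p = m·N/2 = 4.853·67/2 = 162.575500
base radius r_b = r_p·cos α = 162.575500·cos 21.306° = 151.463982
roll angle φ = 14.505° = 0.25316001 rad
x = r_b·(cos φ + φ·sin φ) = 151.463982·(0.96812579 + 0.25316001·0.25046449) = 156.240153
y = r_b·(sin φ − φ·cos φ) = 151.463982·(0.25046449 − 0.25316001·0.96812579) = 0.813931

x=156.240153 y=0.813931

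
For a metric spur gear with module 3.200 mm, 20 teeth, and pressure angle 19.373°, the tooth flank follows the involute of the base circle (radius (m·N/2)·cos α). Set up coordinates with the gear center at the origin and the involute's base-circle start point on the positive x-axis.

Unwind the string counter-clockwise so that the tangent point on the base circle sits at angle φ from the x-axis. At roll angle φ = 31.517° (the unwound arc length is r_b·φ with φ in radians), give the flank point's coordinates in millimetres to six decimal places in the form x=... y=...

x=34.415612 y=1.624738

pitch radius r_p = m·N/2 = 3.200·20/2 = 32.000000
base radius r_b = r_p·cos α = 32.000000·cos 19.373° = 30.188131
roll angle φ = 31.517° = 0.55007542 rad
x = r_b·(cos φ + φ·sin φ) = 30.188131·(0.85248510 + 0.55007542·0.52275153) = 34.415612
y = r_b·(sin φ − φ·cos φ) = 30.188131·(0.52275153 − 0.55007542·0.85248510) = 1.624738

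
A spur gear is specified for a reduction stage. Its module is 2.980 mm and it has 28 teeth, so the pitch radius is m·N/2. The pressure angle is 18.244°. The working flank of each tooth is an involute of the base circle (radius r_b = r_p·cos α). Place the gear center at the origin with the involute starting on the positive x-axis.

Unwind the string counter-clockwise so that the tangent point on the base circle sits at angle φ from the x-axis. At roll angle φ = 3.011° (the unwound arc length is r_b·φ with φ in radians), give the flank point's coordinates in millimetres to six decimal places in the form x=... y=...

x=39.677491 y=0.001916

pitch radius r_p = m·N/2 = 2.980·28/2 = 41.720000
base radius r_b = r_p·cos α = 41.720000·cos 18.244° = 39.622816
roll angle φ = 3.011° = 0.05255186 rad
x = r_b·(cos φ + φ·sin φ) = 39.622816·(0.99861947 + 0.05255186·0.05252768) = 39.677491
y = r_b·(sin φ − φ·cos φ) = 39.622816·(0.05252768 − 0.05255186·0.99861947) = 0.001916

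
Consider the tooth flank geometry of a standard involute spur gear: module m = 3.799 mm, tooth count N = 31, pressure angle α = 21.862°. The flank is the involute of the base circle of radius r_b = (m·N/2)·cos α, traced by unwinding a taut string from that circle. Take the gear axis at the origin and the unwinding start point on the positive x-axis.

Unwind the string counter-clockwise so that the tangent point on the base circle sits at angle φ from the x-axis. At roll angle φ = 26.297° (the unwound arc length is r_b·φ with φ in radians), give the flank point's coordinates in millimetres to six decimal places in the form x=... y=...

x=60.106183 y=1.724413

pitch radius r_p = m·N/2 = 3.799·31/2 = 58.884500
base radius r_b = r_p·cos α = 58.884500·cos 21.862° = 54.649728
roll angle φ = 26.297° = 0.45896923 rad
x = r_b·(cos φ + φ·sin φ) = 54.649728·(0.89650963 + 0.45896923·0.44302425) = 60.106183
y = r_b·(sin φ − φ·cos φ) = 54.649728·(0.44302425 − 0.45896923·0.89650963) = 1.724413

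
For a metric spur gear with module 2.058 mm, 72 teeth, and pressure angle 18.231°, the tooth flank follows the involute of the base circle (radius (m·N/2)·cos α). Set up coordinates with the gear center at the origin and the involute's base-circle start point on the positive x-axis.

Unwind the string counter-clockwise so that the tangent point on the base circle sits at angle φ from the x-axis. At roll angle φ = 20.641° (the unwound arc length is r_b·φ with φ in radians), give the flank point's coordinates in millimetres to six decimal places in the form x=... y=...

pitch radius r_p = m·N/2 = 2.058·72/2 = 74.088000
base radius r_b = r_p·cos α = 74.088000·cos 18.231° = 70.368999
roll angle φ = 20.641° = 0.36025341 rad
x = r_b·(cos φ + φ·sin φ) = 70.368999·(0.93580752 + 0.36025341·0.35251139) = 74.788239
y = r_b·(sin φ − φ·cos φ) = 70.368999·(0.35251139 − 0.36025341·0.93580752) = 1.082524

x=74.788239 y=1.082524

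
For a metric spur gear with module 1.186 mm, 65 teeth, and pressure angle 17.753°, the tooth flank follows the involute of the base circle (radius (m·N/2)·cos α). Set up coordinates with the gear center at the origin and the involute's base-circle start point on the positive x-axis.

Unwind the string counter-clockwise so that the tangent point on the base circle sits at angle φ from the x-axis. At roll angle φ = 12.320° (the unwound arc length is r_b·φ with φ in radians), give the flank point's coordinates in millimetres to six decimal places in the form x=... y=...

pitch radius r_p = m·N/2 = 1.186·65/2 = 38.545000
base radius r_b = r_p·cos α = 38.545000·cos 17.753° = 36.709481
roll angle φ = 12.320° = 0.21502456 rad
x = r_b·(cos φ + φ·sin φ) = 36.709481·(0.97697115 + 0.21502456·0.21337143) = 37.548338
y = r_b·(sin φ − φ·cos φ) = 36.709481·(0.21337143 − 0.21502456·0.97697115) = 0.121091

x=37.548338 y=0.121091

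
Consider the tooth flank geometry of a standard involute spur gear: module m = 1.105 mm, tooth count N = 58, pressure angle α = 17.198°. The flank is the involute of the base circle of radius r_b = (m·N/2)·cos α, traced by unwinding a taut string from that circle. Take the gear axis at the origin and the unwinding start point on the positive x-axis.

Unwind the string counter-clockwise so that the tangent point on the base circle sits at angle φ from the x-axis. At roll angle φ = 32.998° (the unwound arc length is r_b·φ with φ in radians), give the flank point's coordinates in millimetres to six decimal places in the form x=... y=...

pitch radius r_p = m·N/2 = 1.105·58/2 = 32.045000
base radius r_b = r_p·cos α = 32.045000·cos 17.198° = 30.612226
roll angle φ = 32.998° = 0.57592375 rad
x = r_b·(cos φ + φ·sin φ) = 30.612226·(0.83868958 + 0.57592375·0.54460976) = 35.275793
y = r_b·(sin φ − φ·cos φ) = 30.612226·(0.54460976 − 0.57592375·0.83868958) = 1.885362

x=35.275793 y=1.885362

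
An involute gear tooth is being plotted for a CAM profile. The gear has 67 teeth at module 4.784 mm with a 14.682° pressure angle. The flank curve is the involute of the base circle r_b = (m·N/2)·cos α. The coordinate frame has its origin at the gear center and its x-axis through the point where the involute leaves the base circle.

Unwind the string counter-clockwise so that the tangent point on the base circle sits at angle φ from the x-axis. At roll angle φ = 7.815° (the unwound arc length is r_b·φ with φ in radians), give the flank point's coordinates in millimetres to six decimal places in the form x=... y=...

pitch radius r_p = m·N/2 = 4.784·67/2 = 160.264000
base radius r_b = r_p·cos α = 160.264000·cos 14.682° = 155.030968
roll angle φ = 7.815° = 0.13639748 rad
x = r_b·(cos φ + φ·sin φ) = 155.030968·(0.99071228 + 0.13639748·0.13597494) = 156.466387
y = r_b·(sin φ − φ·cos φ) = 155.030968·(0.13597494 − 0.13639748·0.99071228) = 0.130890

x=156.466387 y=0.130890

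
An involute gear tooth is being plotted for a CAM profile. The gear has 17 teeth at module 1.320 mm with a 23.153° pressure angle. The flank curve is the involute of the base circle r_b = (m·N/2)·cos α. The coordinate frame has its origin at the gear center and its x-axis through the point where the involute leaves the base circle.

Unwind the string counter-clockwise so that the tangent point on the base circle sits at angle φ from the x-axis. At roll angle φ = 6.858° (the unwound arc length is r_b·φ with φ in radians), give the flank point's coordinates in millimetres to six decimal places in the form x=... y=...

pitch radius r_p = m·N/2 = 1.320·17/2 = 11.220000
base radius r_b = r_p·cos α = 11.220000·cos 23.153° = 10.316321
roll angle φ = 6.858° = 0.11969468 rad
x = r_b·(cos φ + φ·sin φ) = 10.316321·(0.99284514 + 0.11969468·0.11940908) = 10.389956
y = r_b·(sin φ − φ·cos φ) = 10.316321·(0.11940908 − 0.11969468·0.99284514) = 0.005889

x=10.389956 y=0.005889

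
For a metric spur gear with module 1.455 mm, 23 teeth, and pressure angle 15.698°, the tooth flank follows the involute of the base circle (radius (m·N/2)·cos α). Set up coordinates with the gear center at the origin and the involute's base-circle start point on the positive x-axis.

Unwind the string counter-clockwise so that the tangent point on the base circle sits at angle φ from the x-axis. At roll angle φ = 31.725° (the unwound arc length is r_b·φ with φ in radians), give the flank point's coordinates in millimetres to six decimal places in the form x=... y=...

x=18.391665 y=0.883882

pitch radius r_p = m·N/2 = 1.455·23/2 = 16.732500
base radius r_b = r_p·cos α = 16.732500·cos 15.698° = 16.108398
roll angle φ = 31.725° = 0.55370571 rad
x = r_b·(cos φ + φ·sin φ) = 16.108398·(0.85058175 + 0.55370571·0.52584284) = 18.391665
y = r_b·(sin φ − φ·cos φ) = 16.108398·(0.52584284 − 0.55370571·0.85058175) = 0.883882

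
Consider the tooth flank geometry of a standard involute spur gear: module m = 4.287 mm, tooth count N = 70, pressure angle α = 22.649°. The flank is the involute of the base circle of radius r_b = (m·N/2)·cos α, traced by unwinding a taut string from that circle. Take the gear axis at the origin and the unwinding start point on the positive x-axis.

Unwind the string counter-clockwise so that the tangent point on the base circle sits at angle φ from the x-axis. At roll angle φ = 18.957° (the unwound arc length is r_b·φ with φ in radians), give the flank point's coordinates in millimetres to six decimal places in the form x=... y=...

x=145.846883 y=1.653581

pitch radius r_p = m·N/2 = 4.287·70/2 = 150.045000
base radius r_b = r_p·cos α = 150.045000·cos 22.649° = 138.473714
roll angle φ = 18.957° = 0.33086207 rad
x = r_b·(cos φ + φ·sin φ) = 138.473714·(0.94576265 + 0.33086207·0.32485846) = 145.846883
y = r_b·(sin φ − φ·cos φ) = 138.473714·(0.32485846 − 0.33086207·0.94576265) = 1.653581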